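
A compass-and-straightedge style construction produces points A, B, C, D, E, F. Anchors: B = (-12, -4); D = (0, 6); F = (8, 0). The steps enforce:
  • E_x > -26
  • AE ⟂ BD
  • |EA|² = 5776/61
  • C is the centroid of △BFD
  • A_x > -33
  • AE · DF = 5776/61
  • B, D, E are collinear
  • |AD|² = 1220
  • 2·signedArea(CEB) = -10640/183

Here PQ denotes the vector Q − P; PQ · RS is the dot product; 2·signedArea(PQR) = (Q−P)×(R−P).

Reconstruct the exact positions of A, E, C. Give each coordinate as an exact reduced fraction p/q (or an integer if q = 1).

A = (-32, -8)
C = (-4/3, 2/3)
E = (-1572/61, -944/61)

1. C_x = -4/3  [C is the centroid of △BFD]
2. C_y = 2/3  [C is the centroid of △BFD]
   → C = (-4/3, 2/3)
3. E_x = -1572/61  [B, D, E are collinear ∩ 2·signedArea(CEB) = -10640/183]
4. E_y = -944/61  [B, D, E are collinear ∩ 2·signedArea(CEB) = -10640/183]
   → E = (-1572/61, -944/61)
5. A_x = -32  [AE · DF = 5776/61 ∩ AE ⟂ BD]
6. A_y = -8  [AE · DF = 5776/61 ∩ AE ⟂ BD]
   → A = (-32, -8)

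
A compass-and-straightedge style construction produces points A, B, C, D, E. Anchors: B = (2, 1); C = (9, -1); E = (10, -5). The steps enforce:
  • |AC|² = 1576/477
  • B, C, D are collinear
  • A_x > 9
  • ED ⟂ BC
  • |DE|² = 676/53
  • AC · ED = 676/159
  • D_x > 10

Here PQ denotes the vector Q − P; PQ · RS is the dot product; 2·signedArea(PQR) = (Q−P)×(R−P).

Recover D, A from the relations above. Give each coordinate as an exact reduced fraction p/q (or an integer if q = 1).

1. D_x = 582/53  [B, C, D are collinear ∩ ED ⟂ BC]
2. D_y = -83/53  [B, C, D are collinear ∩ ED ⟂ BC]
   → D = (582/53, -83/53)
3. A_x = 1589/159  [line -52/53·x + -182/53·y + 182/159 = 0 ∩ |AC|² = 1576/477]
4. A_y = -401/159  [line -52/53·x + -182/53·y + 182/159 = 0 ∩ |AC|² = 1576/477]
   → A = (1589/159, -401/159)

A = (1589/159, -401/159)
D = (582/53, -83/53)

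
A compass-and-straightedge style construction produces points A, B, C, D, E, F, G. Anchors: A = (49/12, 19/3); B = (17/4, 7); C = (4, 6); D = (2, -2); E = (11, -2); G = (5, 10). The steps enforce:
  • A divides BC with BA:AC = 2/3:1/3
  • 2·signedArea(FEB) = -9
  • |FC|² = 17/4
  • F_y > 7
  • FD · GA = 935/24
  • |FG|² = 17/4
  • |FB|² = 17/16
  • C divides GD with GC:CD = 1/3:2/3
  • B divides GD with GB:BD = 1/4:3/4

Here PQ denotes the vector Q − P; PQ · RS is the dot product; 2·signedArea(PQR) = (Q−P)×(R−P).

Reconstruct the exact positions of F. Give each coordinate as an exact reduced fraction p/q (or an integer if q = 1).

1. F_x = 9/2  [FD · GA = 935/24 ∩ 2·signedArea(FEB) = -9]
2. F_y = 8  [FD · GA = 935/24 ∩ 2·signedArea(FEB) = -9]
   → F = (9/2, 8)

F = (9/2, 8)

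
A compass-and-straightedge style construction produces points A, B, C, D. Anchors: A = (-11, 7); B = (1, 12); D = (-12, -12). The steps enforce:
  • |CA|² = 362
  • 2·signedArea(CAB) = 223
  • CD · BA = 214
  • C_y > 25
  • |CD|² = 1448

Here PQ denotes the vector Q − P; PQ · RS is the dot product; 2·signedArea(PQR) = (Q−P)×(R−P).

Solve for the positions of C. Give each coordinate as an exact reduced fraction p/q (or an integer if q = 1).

1. C_x = -10  [2·signedArea(CAB) = 223 ∩ CD · BA = 214]
2. C_y = 26  [2·signedArea(CAB) = 223 ∩ CD · BA = 214]
   → C = (-10, 26)

C = (-10, 26)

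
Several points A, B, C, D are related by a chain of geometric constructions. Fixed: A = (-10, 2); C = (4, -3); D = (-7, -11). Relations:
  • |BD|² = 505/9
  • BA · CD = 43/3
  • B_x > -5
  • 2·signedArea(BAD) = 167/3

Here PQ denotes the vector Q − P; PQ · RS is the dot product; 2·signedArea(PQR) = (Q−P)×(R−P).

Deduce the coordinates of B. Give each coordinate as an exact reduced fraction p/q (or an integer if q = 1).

B = (-13/3, -4)

1. B_x = -13/3  [BA · CD = 43/3 ∩ 2·signedArea(BAD) = 167/3]
2. B_y = -4  [BA · CD = 43/3 ∩ 2·signedArea(BAD) = 167/3]
   → B = (-13/3, -4)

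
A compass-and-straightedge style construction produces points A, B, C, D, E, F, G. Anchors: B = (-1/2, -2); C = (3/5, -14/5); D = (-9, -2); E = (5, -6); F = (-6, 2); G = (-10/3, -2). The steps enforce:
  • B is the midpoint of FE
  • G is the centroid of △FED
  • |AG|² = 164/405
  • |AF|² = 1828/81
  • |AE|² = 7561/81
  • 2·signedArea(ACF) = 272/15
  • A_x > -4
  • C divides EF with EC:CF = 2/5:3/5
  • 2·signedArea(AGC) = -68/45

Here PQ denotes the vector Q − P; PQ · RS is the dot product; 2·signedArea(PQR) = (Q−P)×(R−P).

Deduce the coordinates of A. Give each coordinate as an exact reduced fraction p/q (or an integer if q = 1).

1. A_x = -176/45  [2·signedArea(ACF) = 272/15 ∩ 2·signedArea(AGC) = -68/45]
2. A_y = -34/15  [2·signedArea(ACF) = 272/15 ∩ 2·signedArea(AGC) = -68/45]
   → A = (-176/45, -34/15)

A = (-176/45, -34/15)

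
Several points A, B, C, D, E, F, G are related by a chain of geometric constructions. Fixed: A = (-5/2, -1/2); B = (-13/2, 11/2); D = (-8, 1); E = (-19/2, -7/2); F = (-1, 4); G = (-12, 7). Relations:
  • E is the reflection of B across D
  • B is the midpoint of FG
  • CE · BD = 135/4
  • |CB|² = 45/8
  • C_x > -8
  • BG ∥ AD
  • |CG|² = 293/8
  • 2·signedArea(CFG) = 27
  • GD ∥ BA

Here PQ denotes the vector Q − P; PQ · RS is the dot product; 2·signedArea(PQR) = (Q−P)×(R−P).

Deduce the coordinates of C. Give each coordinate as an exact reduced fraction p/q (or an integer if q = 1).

1. C_x = -29/4  [2·signedArea(CFG) = 27 ∩ CE · BD = 135/4]
2. C_y = 13/4  [2·signedArea(CFG) = 27 ∩ CE · BD = 135/4]
   → C = (-29/4, 13/4)

C = (-29/4, 13/4)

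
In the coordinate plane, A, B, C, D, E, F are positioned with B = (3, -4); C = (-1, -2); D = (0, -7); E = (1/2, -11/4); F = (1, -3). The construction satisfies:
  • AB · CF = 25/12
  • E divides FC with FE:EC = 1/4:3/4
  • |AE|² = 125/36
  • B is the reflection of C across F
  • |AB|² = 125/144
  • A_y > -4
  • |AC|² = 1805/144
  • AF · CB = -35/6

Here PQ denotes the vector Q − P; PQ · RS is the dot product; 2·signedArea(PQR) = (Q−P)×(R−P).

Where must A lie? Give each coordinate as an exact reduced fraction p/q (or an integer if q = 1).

1. A_x = 13/6  [line -4·x + 2·y + 95/6 = 0 ∩ |AC|² = 1805/144]
2. A_y = -43/12  [line -4·x + 2·y + 95/6 = 0 ∩ |AC|² = 1805/144]
   → A = (13/6, -43/12)

A = (13/6, -43/12)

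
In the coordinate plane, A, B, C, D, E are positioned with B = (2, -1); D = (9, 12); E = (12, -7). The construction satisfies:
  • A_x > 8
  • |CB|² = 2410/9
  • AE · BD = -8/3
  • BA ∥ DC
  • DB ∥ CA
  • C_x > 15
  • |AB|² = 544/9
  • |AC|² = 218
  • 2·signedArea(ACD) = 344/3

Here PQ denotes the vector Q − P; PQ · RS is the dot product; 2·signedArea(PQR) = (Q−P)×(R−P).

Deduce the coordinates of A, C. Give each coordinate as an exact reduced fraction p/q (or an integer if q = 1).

1. A_x = 26/3  [line -7·x + -13·y + -13/3 = 0 ∩ |AB|² = 544/9]
2. A_y = -5  [line -7·x + -13·y + -13/3 = 0 ∩ |AB|² = 544/9]
   → A = (26/3, -5)
3. C_x = 47/3  [2·signedArea(ACD) = 344/3 ∩ DB ∥ CA]
4. C_y = 8  [2·signedArea(ACD) = 344/3 ∩ DB ∥ CA]
   → C = (47/3, 8)

A = (26/3, -5)
C = (47/3, 8)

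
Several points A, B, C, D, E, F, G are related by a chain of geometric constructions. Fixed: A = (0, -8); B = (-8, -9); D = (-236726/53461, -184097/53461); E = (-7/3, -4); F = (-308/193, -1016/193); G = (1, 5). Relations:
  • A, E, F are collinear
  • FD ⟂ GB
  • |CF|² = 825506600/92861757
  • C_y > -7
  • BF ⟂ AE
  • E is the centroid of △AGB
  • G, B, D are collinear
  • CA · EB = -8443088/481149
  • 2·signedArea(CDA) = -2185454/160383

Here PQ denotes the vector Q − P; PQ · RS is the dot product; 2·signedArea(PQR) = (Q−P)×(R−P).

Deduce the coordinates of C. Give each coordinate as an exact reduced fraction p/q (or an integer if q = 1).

C = (-664414/160383, -1092934/160383)

1. C_x = -664414/160383  [2·signedArea(CDA) = -2185454/160383 ∩ CA · EB = -8443088/481149]
2. C_y = -1092934/160383  [2·signedArea(CDA) = -2185454/160383 ∩ CA · EB = -8443088/481149]
   → C = (-664414/160383, -1092934/160383)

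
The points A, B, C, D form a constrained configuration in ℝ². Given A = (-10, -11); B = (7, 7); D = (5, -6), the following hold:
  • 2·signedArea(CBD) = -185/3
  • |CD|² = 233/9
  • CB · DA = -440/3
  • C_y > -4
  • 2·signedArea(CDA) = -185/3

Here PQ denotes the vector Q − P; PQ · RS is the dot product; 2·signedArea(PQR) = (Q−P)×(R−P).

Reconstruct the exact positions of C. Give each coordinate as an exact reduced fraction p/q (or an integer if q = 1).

1. C_x = 2/3  [CB · DA = -440/3 ∩ 2·signedArea(CDA) = -185/3]
2. C_y = -10/3  [CB · DA = -440/3 ∩ 2·signedArea(CDA) = -185/3]
   → C = (2/3, -10/3)

C = (2/3, -10/3)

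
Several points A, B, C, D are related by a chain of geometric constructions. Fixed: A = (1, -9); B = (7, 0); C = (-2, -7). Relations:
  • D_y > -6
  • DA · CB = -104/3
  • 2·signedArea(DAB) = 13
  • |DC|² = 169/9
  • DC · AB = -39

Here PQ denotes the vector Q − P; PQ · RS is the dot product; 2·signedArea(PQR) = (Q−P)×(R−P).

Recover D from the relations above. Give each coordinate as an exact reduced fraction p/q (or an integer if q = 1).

1. D_x = 2  [DA · CB = -104/3 ∩ 2·signedArea(DAB) = 13]
2. D_y = -16/3  [DA · CB = -104/3 ∩ 2·signedArea(DAB) = 13]
   → D = (2, -16/3)

D = (2, -16/3)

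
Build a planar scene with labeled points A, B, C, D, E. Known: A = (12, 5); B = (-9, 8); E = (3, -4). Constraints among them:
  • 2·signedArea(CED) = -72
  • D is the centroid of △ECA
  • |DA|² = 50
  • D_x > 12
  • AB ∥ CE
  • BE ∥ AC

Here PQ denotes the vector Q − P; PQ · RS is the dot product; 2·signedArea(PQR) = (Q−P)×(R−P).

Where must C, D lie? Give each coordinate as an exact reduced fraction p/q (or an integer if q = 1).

1. C_x = 24  [AB ∥ CE ∩ BE ∥ AC]
2. C_y = -7  [AB ∥ CE ∩ BE ∥ AC]
   → C = (24, -7)
3. D_x = 13  [D is the centroid of △ECA]
4. D_y = -2  [D is the centroid of △ECA]
   → D = (13, -2)

C = (24, -7)
D = (13, -2)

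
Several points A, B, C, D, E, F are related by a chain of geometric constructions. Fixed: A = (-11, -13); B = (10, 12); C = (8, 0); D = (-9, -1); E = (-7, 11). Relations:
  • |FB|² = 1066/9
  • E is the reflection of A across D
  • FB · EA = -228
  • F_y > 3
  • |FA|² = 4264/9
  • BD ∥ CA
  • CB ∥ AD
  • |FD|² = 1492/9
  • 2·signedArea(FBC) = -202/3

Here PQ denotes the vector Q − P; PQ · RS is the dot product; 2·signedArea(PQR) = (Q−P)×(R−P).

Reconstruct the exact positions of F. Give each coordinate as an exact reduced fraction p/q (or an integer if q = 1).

1. F_x = 3  [2·signedArea(FBC) = -202/3 ∩ FB · EA = -228]
2. F_y = 11/3  [2·signedArea(FBC) = -202/3 ∩ FB · EA = -228]
   → F = (3, 11/3)

F = (3, 11/3)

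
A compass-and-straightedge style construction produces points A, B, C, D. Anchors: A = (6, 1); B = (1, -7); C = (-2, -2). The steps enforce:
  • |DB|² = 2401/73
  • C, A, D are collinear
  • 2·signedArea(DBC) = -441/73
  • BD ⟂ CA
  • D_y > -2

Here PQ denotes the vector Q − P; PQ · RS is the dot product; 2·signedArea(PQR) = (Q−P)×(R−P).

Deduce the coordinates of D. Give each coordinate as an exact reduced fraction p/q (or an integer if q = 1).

1. D_x = -74/73  [C, A, D are collinear ∩ BD ⟂ CA]
2. D_y = -119/73  [C, A, D are collinear ∩ BD ⟂ CA]
   → D = (-74/73, -119/73)

D = (-74/73, -119/73)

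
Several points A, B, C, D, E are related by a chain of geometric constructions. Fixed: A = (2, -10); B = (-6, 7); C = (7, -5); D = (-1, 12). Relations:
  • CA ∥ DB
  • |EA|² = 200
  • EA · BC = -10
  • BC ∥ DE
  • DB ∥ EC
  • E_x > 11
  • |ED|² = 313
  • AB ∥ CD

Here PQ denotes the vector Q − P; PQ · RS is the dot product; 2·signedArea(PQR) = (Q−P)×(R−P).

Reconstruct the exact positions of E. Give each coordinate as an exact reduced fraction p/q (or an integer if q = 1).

1. E_x = 12  [DB ∥ EC ∩ BC ∥ DE]
2. E_y = 0  [DB ∥ EC ∩ BC ∥ DE]
   → E = (12, 0)

E = (12, 0)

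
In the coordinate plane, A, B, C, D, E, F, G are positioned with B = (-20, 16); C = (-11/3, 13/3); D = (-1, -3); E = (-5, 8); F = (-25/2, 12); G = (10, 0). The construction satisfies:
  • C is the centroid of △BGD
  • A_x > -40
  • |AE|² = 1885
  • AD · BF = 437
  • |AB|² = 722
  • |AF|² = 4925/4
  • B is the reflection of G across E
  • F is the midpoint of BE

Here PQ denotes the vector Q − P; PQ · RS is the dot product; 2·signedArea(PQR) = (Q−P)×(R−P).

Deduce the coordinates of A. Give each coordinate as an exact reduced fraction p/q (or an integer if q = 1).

1. A_x = -39  [line -15/2·x + 4·y + -865/2 = 0 ∩ |AF|² = 4925/4]
2. A_y = 35  [line -15/2·x + 4·y + -865/2 = 0 ∩ |AF|² = 4925/4]
   → A = (-39, 35)

A = (-39, 35)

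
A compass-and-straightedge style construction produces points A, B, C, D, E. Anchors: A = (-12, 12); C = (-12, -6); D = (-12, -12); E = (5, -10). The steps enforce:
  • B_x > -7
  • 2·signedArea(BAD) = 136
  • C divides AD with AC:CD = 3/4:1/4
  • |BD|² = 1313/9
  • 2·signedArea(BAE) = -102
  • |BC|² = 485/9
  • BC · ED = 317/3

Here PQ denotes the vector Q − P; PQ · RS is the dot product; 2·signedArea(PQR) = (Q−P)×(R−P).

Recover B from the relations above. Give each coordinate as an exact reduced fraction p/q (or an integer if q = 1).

1. B_x = -19/3  [BC · ED = 317/3 ∩ 2·signedArea(BAD) = 136]
2. B_y = -4/3  [BC · ED = 317/3 ∩ 2·signedArea(BAD) = 136]
   → B = (-19/3, -4/3)

B = (-19/3, -4/3)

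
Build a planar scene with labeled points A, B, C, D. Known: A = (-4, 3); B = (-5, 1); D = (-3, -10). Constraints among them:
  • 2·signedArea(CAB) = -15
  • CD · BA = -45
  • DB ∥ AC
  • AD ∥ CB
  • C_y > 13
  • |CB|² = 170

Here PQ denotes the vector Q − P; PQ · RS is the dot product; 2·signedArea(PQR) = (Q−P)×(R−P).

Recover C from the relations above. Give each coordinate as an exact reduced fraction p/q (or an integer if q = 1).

1. C_x = -6  [AD ∥ CB ∩ DB ∥ AC]
2. C_y = 14  [AD ∥ CB ∩ DB ∥ AC]
   → C = (-6, 14)

C = (-6, 14)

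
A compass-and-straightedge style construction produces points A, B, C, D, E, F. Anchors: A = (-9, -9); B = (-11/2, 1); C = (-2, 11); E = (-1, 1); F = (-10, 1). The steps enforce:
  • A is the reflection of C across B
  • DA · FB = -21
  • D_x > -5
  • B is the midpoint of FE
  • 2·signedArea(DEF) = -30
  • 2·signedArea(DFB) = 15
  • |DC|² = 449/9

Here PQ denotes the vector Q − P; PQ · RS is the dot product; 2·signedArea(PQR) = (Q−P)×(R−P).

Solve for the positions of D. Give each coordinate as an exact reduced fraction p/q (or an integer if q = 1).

D = (-13/3, 13/3)

1. D_x = -13/3  [2·signedArea(DEF) = -30 ∩ DA · FB = -21]
2. D_y = 13/3  [2·signedArea(DEF) = -30 ∩ DA · FB = -21]
   → D = (-13/3, 13/3)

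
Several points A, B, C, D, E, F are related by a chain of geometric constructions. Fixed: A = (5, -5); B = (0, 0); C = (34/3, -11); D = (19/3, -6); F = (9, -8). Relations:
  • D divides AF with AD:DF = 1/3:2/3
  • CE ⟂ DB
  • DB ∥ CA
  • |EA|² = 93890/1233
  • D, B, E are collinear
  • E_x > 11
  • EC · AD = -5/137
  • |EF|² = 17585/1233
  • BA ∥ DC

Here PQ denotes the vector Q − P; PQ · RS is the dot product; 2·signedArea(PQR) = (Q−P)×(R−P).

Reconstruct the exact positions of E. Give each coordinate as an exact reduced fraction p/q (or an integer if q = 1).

1. E_x = 4712/411  [D, B, E are collinear ∩ CE ⟂ DB]
2. E_y = -1488/137  [D, B, E are collinear ∩ CE ⟂ DB]
   → E = (4712/411, -1488/137)

E = (4712/411, -1488/137)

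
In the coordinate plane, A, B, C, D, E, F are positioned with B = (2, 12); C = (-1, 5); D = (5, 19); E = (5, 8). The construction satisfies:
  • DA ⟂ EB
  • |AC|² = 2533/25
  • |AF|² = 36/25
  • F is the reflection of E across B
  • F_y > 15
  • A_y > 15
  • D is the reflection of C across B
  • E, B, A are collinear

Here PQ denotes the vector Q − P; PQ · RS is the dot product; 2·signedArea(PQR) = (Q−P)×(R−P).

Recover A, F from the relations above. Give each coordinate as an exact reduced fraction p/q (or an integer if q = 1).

A = (-7/25, 376/25)
F = (-1, 16)

1. A_x = -7/25  [E, B, A are collinear ∩ DA ⟂ EB]
2. A_y = 376/25  [E, B, A are collinear ∩ DA ⟂ EB]
   → A = (-7/25, 376/25)
3. F_x = -1  [F is the reflection of E across B]
4. F_y = 16  [F is the reflection of E across B]
   → F = (-1, 16)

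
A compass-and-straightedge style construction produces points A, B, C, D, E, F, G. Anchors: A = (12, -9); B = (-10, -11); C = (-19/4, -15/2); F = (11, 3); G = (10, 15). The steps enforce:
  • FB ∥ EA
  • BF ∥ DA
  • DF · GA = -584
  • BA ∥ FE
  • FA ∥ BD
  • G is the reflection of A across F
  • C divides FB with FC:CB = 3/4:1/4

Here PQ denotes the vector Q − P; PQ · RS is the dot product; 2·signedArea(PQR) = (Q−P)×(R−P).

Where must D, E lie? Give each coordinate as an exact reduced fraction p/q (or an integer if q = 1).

D = (-9, -23)
E = (33, 5)

1. D_x = -9  [BF ∥ DA ∩ FA ∥ BD]
2. D_y = -23  [BF ∥ DA ∩ FA ∥ BD]
   → D = (-9, -23)
3. E_x = 33  [FB ∥ EA ∩ BA ∥ FE]
4. E_y = 5  [FB ∥ EA ∩ BA ∥ FE]
   → E = (33, 5)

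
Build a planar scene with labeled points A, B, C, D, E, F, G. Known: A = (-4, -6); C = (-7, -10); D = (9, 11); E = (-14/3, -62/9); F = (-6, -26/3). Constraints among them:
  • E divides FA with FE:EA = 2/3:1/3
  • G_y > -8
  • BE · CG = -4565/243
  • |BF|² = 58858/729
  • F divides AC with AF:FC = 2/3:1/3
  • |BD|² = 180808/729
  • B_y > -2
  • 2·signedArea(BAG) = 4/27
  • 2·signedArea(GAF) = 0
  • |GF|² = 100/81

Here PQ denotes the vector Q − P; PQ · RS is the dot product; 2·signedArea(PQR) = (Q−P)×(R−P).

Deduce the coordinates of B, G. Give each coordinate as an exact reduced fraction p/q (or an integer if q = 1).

1. G_x = -16/3  [line 8/3·x + -2·y + -4/3 = 0 ∩ |GF|² = 100/81]
2. G_y = -70/9  [line 8/3·x + -2·y + -4/3 = 0 ∩ |GF|² = 100/81]
   → G = (-16/3, -70/9)
3. B_x = -5/9  [2·signedArea(BAG) = 4/27 ∩ BE · CG = -4565/243]
4. B_y = -41/27  [2·signedArea(BAG) = 4/27 ∩ BE · CG = -4565/243]
   → B = (-5/9, -41/27)

B = (-5/9, -41/27)
G = (-16/3, -70/9)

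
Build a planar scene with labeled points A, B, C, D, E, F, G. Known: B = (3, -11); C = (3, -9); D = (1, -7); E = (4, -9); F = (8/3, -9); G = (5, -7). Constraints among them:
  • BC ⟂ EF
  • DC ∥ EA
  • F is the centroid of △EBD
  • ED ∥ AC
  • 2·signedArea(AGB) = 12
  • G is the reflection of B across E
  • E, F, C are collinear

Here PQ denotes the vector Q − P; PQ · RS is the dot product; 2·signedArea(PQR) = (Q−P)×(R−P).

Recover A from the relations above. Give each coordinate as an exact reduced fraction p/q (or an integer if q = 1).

1. A_x = 6  [ED ∥ AC ∩ DC ∥ EA]
2. A_y = -11  [ED ∥ AC ∩ DC ∥ EA]
   → A = (6, -11)

A = (6, -11)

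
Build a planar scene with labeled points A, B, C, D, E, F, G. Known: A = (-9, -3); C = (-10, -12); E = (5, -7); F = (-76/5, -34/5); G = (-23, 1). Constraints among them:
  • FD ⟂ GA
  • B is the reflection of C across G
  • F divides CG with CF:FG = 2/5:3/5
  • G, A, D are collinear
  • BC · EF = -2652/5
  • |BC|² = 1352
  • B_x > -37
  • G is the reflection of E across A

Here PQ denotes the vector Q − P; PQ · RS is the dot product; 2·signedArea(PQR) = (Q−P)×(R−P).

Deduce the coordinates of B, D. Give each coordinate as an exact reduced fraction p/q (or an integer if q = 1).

B = (-36, 14)
D = (-3638/265, -437/265)

1. B_x = -36  [B is the reflection of C across G]
2. B_y = 14  [B is the reflection of C across G]
   → B = (-36, 14)
3. D_x = -3638/265  [G, A, D are collinear ∩ FD ⟂ GA]
4. D_y = -437/265  [G, A, D are collinear ∩ FD ⟂ GA]
   → D = (-3638/265, -437/265)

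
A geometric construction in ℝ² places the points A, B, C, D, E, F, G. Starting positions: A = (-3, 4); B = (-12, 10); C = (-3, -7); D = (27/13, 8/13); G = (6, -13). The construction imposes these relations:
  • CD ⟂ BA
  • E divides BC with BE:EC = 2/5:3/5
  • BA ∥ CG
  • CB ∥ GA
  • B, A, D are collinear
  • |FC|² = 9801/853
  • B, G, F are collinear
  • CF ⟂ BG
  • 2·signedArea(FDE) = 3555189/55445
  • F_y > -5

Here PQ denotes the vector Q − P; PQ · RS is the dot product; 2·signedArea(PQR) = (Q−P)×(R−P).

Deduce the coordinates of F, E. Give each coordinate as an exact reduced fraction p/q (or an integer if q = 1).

1. F_x = -282/853  [B, G, F are collinear ∩ CF ⟂ BG]
2. F_y = -4189/853  [B, G, F are collinear ∩ CF ⟂ BG]
   → F = (-282/853, -4189/853)
3. E_x = -42/5  [E divides BC with BE:EC = 2/5:3/5]
4. E_y = 16/5  [E divides BC with BE:EC = 2/5:3/5]
   → E = (-42/5, 16/5)

E = (-42/5, 16/5)
F = (-282/853, -4189/853)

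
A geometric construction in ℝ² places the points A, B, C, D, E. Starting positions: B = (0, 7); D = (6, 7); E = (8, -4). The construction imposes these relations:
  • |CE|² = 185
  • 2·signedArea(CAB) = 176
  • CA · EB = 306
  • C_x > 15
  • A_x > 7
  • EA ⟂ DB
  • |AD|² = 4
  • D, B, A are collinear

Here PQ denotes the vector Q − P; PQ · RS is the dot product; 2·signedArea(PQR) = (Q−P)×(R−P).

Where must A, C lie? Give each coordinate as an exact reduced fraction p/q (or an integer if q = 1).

A = (8, 7)
C = (16, -15)

1. A_x = 8  [D, B, A are collinear ∩ EA ⟂ DB]
2. A_y = 7  [D, B, A are collinear ∩ EA ⟂ DB]
   → A = (8, 7)
3. C_x = 16  [2·signedArea(CAB) = 176 ∩ CA · EB = 306]
4. C_y = -15  [2·signedArea(CAB) = 176 ∩ CA · EB = 306]
   → C = (16, -15)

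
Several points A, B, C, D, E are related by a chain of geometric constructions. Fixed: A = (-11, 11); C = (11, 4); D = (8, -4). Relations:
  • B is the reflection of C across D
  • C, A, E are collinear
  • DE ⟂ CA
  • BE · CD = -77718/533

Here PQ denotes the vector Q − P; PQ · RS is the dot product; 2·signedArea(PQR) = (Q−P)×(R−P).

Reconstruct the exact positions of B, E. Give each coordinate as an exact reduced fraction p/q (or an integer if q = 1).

B = (5, -12)
E = (5643/533, 2202/533)

1. B_x = 5  [B is the reflection of C across D]
2. B_y = -12  [B is the reflection of C across D]
   → B = (5, -12)
3. E_x = 5643/533  [C, A, E are collinear ∩ DE ⟂ CA]
4. E_y = 2202/533  [C, A, E are collinear ∩ DE ⟂ CA]
   → E = (5643/533, 2202/533)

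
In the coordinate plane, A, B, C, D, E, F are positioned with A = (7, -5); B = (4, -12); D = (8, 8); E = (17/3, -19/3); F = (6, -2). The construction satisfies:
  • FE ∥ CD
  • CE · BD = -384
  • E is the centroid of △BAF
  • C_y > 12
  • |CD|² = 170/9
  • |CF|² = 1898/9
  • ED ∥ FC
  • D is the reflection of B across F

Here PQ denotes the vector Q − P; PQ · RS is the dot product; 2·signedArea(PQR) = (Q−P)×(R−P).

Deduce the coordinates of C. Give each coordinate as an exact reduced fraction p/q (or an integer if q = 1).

C = (25/3, 37/3)

1. C_x = 25/3  [FE ∥ CD ∩ ED ∥ FC]
2. C_y = 37/3  [FE ∥ CD ∩ ED ∥ FC]
   → C = (25/3, 37/3)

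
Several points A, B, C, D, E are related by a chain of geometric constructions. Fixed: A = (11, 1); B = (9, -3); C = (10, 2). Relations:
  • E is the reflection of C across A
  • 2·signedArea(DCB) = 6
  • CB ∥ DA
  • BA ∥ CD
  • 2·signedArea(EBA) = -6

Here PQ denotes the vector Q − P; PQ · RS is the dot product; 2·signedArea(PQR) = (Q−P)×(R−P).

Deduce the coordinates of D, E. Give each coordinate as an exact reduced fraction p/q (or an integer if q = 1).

1. D_x = 12  [CB ∥ DA ∩ BA ∥ CD]
2. D_y = 6  [CB ∥ DA ∩ BA ∥ CD]
   → D = (12, 6)
3. E_x = 12  [E is the reflection of C across A]
4. E_y = 0  [E is the reflection of C across A]
   → E = (12, 0)

D = (12, 6)
E = (12, 0)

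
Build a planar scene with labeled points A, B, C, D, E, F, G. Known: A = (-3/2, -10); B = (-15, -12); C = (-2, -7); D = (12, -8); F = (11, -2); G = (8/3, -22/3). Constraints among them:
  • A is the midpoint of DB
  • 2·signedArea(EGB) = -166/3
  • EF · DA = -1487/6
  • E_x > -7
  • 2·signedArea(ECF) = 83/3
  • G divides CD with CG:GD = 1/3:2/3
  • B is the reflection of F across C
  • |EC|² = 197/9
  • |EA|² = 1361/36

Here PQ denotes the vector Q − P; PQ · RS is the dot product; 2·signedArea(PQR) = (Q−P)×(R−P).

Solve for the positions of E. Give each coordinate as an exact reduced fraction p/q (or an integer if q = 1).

1. E_x = -20/3  [2·signedArea(ECF) = 83/3 ∩ 2·signedArea(EGB) = -166/3]
2. E_y = -20/3  [2·signedArea(ECF) = 83/3 ∩ 2·signedArea(EGB) = -166/3]
   → E = (-20/3, -20/3)

E = (-20/3, -20/3)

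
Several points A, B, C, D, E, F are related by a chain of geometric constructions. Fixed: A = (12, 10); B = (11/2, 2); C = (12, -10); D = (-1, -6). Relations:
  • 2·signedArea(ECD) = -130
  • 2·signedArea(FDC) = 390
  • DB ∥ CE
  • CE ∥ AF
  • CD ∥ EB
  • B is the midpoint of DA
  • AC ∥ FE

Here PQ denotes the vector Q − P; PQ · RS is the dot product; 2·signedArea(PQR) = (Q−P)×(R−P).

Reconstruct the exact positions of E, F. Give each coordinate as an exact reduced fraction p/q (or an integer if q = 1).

E = (37/2, -2)
F = (37/2, 18)

1. E_x = 37/2  [CD ∥ EB ∩ DB ∥ CE]
2. E_y = -2  [CD ∥ EB ∩ DB ∥ CE]
   → E = (37/2, -2)
3. F_x = 37/2  [AC ∥ FE ∩ CE ∥ AF]
4. F_y = 18  [AC ∥ FE ∩ CE ∥ AF]
   → F = (37/2, 18)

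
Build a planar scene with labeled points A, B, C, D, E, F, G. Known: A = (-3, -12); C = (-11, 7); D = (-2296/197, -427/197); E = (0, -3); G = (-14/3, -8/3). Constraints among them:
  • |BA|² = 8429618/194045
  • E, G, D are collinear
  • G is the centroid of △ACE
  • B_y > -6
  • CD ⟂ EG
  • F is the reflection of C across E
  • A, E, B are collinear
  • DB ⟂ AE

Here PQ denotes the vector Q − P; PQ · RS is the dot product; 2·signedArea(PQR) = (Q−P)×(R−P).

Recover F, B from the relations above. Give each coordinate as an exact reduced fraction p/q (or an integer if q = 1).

B = (-902/985, -5661/985)
F = (11, -13)

1. F_x = 11  [F is the reflection of C across E]
2. F_y = -13  [F is the reflection of C across E]
   → F = (11, -13)
3. B_x = -902/985  [A, E, B are collinear ∩ DB ⟂ AE]
4. B_y = -5661/985  [A, E, B are collinear ∩ DB ⟂ AE]
   → B = (-902/985, -5661/985)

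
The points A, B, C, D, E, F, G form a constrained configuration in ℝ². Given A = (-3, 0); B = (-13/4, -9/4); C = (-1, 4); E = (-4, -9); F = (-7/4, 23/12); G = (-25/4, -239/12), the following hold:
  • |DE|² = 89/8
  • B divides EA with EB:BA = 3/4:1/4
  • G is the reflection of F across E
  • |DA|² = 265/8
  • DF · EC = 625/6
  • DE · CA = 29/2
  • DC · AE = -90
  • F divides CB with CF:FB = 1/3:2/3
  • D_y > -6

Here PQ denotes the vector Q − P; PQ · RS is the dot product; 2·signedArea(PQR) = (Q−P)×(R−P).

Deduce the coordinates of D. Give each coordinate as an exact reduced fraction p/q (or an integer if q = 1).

D = (-13/4, -23/4)

1. D_x = -13/4  [DE · CA = 29/2 ∩ DF · EC = 625/6]
2. D_y = -23/4  [DE · CA = 29/2 ∩ DF · EC = 625/6]
   → D = (-13/4, -23/4)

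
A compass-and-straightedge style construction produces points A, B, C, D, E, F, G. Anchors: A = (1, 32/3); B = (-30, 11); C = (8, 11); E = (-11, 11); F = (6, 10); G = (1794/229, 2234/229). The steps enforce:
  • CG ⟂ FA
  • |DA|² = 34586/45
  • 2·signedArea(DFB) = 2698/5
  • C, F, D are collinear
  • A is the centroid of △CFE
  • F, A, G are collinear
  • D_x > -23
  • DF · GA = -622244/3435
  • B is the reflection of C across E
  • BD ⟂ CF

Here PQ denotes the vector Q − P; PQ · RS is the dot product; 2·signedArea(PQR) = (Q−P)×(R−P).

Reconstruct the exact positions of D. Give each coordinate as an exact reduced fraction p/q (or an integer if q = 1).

1. D_x = -112/5  [C, F, D are collinear ∩ BD ⟂ CF]
2. D_y = -21/5  [C, F, D are collinear ∩ BD ⟂ CF]
   → D = (-112/5, -21/5)

D = (-112/5, -21/5)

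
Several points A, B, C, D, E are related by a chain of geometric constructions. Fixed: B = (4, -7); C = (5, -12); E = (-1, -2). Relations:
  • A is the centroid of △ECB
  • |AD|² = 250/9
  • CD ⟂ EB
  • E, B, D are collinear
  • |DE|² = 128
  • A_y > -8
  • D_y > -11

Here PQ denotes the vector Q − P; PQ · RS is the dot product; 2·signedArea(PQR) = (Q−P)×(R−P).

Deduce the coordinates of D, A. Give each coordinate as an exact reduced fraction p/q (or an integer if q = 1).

1. D_x = 7  [E, B, D are collinear ∩ CD ⟂ EB]
2. D_y = -10  [E, B, D are collinear ∩ CD ⟂ EB]
   → D = (7, -10)
3. A_x = 8/3  [A is the centroid of △ECB]
4. A_y = -7  [A is the centroid of △ECB]
   → A = (8/3, -7)

A = (8/3, -7)
D = (7, -10)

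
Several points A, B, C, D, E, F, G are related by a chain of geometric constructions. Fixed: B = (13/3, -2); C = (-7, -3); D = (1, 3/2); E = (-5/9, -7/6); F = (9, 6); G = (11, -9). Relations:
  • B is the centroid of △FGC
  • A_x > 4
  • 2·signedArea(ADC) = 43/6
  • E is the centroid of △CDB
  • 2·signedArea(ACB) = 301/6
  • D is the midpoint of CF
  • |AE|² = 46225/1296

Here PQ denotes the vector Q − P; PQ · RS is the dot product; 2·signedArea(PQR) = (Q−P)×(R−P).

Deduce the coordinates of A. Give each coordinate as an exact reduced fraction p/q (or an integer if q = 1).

1. A_x = 38/9  [2·signedArea(ACB) = 301/6 ∩ 2·signedArea(ADC) = 43/6]
2. A_y = 29/12  [2·signedArea(ACB) = 301/6 ∩ 2·signedArea(ADC) = 43/6]
   → A = (38/9, 29/12)

A = (38/9, 29/12)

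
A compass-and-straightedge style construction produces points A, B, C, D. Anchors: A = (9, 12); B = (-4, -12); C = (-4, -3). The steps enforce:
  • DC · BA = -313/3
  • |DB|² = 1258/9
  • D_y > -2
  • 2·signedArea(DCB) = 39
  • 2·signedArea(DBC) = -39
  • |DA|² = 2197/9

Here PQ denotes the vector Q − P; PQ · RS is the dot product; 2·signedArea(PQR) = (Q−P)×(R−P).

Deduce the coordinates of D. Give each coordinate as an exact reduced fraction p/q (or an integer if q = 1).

D = (1/3, -1)

1. D_x = 1/3  [2·signedArea(DBC) = -39 ∩ DC · BA = -313/3]
2. D_y = -1  [2·signedArea(DBC) = -39 ∩ DC · BA = -313/3]
   → D = (1/3, -1)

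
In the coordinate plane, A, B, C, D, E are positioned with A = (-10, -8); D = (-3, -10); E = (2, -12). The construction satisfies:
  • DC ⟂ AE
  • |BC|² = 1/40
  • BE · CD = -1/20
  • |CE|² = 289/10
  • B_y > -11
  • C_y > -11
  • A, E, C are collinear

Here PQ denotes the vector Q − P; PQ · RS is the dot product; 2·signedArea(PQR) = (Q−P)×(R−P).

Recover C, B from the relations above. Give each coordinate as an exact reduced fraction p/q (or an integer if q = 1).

B = (-61/20, -203/20)
C = (-31/10, -103/10)

1. C_x = -31/10  [A, E, C are collinear ∩ DC ⟂ AE]
2. C_y = -103/10  [A, E, C are collinear ∩ DC ⟂ AE]
   → C = (-31/10, -103/10)
3. B_x = -61/20  [line -1/10·x + -3/10·y + -67/20 = 0 ∩ |BC|² = 1/40]
4. B_y = -203/20  [line -1/10·x + -3/10·y + -67/20 = 0 ∩ |BC|² = 1/40]
   → B = (-61/20, -203/20)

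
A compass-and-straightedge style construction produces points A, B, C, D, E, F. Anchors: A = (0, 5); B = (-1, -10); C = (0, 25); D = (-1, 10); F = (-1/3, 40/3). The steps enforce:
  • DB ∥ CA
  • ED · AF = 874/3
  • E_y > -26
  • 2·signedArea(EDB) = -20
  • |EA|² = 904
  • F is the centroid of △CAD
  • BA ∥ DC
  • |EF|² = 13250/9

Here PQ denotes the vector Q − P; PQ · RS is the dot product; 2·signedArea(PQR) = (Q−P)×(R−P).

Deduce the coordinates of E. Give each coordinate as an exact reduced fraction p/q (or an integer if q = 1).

E = (-2, -25)

1. E_x = -2  [ED · AF = 874/3 ∩ 2·signedArea(EDB) = -20]
2. E_y = -25  [ED · AF = 874/3 ∩ 2·signedArea(EDB) = -20]
   → E = (-2, -25)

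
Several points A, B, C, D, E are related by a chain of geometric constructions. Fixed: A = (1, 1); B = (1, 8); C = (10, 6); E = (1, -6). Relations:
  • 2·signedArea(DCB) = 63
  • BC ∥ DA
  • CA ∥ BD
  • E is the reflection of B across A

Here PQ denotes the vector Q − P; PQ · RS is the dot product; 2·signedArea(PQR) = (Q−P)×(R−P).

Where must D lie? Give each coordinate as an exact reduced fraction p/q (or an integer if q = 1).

1. D_x = -8  [BC ∥ DA ∩ CA ∥ BD]
2. D_y = 3  [BC ∥ DA ∩ CA ∥ BD]
   → D = (-8, 3)

D = (-8, 3)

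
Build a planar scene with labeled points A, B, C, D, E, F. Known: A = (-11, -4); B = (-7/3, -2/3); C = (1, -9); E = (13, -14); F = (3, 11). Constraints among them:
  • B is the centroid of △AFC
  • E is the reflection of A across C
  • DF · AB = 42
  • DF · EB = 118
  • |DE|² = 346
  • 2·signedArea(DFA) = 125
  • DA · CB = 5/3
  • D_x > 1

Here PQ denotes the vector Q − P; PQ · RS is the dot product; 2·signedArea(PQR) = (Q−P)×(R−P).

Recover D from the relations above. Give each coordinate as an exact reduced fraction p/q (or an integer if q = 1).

D = (2, 1)

1. D_x = 2  [DA · CB = 5/3 ∩ 2·signedArea(DFA) = 125]
2. D_y = 1  [DA · CB = 5/3 ∩ 2·signedArea(DFA) = 125]
   → D = (2, 1)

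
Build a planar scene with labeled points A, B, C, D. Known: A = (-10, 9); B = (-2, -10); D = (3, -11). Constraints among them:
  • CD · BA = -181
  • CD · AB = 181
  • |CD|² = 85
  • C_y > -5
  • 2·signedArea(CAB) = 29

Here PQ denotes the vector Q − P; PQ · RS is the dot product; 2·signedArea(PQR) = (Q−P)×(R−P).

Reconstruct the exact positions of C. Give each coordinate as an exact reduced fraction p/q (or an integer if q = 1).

C = (-3, -4)

1. C_x = -3  [2·signedArea(CAB) = 29 ∩ CD · BA = -181]
2. C_y = -4  [2·signedArea(CAB) = 29 ∩ CD · BA = -181]
   → C = (-3, -4)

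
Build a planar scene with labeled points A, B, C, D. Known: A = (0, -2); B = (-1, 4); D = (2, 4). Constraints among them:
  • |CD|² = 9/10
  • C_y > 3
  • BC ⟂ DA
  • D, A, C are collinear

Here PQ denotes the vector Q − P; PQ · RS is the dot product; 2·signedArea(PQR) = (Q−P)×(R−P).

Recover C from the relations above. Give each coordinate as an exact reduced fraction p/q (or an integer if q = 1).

1. C_x = 17/10  [D, A, C are collinear ∩ BC ⟂ DA]
2. C_y = 31/10  [D, A, C are collinear ∩ BC ⟂ DA]
   → C = (17/10, 31/10)

C = (17/10, 31/10)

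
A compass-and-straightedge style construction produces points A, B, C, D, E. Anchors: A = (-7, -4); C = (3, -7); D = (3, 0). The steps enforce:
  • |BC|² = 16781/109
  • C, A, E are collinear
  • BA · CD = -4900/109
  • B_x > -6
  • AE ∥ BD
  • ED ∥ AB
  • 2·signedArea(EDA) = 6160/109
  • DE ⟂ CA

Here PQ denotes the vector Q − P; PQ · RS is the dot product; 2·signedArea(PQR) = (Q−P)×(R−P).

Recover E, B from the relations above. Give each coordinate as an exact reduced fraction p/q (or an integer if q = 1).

1. E_x = 117/109  [C, A, E are collinear ∩ DE ⟂ CA]
2. E_y = -700/109  [C, A, E are collinear ∩ DE ⟂ CA]
   → E = (117/109, -700/109)
3. B_x = -553/109  [AE ∥ BD ∩ ED ∥ AB]
4. B_y = 264/109  [AE ∥ BD ∩ ED ∥ AB]
   → B = (-553/109, 264/109)

B = (-553/109, 264/109)
E = (117/109, -700/109)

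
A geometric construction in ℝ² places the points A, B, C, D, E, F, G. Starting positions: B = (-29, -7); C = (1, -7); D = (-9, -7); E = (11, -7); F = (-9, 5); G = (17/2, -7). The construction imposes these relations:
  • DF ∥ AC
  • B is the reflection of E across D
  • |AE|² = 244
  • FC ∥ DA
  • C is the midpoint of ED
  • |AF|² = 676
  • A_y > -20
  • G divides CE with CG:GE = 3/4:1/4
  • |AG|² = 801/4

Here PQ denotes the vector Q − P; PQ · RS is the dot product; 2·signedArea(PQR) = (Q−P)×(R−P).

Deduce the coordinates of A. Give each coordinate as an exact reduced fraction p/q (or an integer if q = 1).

A = (1, -19)

1. A_x = 1  [DF ∥ AC ∩ FC ∥ DA]
2. A_y = -19  [DF ∥ AC ∩ FC ∥ DA]
   → A = (1, -19)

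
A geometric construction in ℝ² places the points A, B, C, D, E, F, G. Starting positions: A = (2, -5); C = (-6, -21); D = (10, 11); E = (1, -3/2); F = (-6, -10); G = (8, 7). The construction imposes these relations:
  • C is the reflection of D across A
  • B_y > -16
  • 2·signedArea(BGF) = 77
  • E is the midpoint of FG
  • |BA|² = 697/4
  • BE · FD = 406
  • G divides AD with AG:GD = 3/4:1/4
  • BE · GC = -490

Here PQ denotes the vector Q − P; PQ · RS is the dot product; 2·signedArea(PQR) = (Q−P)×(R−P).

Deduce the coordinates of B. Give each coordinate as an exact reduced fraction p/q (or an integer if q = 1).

B = (-6, -31/2)

1. B_x = -6  [2·signedArea(BGF) = 77 ∩ BE · GC = -490]
2. B_y = -31/2  [2·signedArea(BGF) = 77 ∩ BE · GC = -490]
   → B = (-6, -31/2)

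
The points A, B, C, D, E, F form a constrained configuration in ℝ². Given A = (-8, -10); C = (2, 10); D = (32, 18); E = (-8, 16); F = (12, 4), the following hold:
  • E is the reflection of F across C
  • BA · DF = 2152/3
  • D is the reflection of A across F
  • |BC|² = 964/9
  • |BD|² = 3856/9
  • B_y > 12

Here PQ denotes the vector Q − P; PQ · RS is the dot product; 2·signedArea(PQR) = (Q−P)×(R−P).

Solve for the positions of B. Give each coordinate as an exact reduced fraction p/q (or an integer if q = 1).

B = (12, 38/3)

1. B_x = 12  [line 20·x + 14·y + -1252/3 = 0 ∩ |BD|² = 3856/9]
2. B_y = 38/3  [line 20·x + 14·y + -1252/3 = 0 ∩ |BD|² = 3856/9]
   → B = (12, 38/3)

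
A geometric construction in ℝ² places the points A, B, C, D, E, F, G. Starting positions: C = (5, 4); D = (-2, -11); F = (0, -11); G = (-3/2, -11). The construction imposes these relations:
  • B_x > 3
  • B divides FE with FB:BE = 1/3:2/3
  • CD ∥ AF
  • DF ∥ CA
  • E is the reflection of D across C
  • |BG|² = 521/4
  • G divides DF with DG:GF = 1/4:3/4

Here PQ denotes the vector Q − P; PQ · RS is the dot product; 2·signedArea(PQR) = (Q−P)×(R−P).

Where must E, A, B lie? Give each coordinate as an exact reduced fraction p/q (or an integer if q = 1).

1. E_x = 12  [E is the reflection of D across C]
2. E_y = 19  [E is the reflection of D across C]
   → E = (12, 19)
3. A_x = 7  [CD ∥ AF ∩ DF ∥ CA]
4. A_y = 4  [CD ∥ AF ∩ DF ∥ CA]
   → A = (7, 4)
5. B_x = 4  [B divides FE with FB:BE = 1/3:2/3]
6. B_y = -1  [B divides FE with FB:BE = 1/3:2/3]
   → B = (4, -1)

A = (7, 4)
B = (4, -1)
E = (12, 19)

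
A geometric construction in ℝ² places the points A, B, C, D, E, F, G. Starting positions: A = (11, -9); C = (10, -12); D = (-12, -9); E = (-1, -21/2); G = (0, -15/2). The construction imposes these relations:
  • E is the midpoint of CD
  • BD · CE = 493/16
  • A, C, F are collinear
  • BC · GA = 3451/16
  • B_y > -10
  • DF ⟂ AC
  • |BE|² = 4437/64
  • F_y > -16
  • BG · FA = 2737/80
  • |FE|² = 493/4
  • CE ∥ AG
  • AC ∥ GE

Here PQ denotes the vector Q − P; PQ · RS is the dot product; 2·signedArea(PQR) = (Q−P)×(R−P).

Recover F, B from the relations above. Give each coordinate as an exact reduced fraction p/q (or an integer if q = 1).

B = (-37/4, -75/8)
F = (87/10, -159/10)

1. F_x = 87/10  [A, C, F are collinear ∩ DF ⟂ AC]
2. F_y = -159/10  [A, C, F are collinear ∩ DF ⟂ AC]
   → F = (87/10, -159/10)
3. B_x = -37/4  [BG · FA = 2737/80 ∩ BC · GA = 3451/16]
4. B_y = -75/8  [BG · FA = 2737/80 ∩ BC · GA = 3451/16]
   → B = (-37/4, -75/8)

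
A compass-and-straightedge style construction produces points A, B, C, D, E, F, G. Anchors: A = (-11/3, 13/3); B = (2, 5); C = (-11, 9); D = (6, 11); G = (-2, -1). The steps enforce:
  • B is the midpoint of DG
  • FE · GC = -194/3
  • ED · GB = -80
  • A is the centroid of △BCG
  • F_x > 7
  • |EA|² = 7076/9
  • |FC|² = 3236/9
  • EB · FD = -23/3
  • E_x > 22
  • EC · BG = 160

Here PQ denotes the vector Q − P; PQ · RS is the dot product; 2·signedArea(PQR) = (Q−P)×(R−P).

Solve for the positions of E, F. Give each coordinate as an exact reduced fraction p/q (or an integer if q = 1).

E = (23, 13)
F = (23/3, 17/3)

1. E_x = 23  [line -4·x + -6·y + 170 = 0 ∩ |EA|² = 7076/9]
2. E_y = 13  [line -4·x + -6·y + 170 = 0 ∩ |EA|² = 7076/9]
   → E = (23, 13)
3. F_x = 23/3  [EB · FD = -23/3 ∩ FE · GC = -194/3]
4. F_y = 17/3  [EB · FD = -23/3 ∩ FE · GC = -194/3]
   → F = (23/3, 17/3)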